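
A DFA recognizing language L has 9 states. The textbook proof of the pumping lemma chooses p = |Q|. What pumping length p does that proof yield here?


Pumping lemma for regular languages (standard proof):
Take p = |Q|, the number of DFA states.
Any string of length >= |Q| passes through |Q|+1 states while reading its first |Q| symbols,
so by pigeonhole some state repeats, giving the loop that can be pumped.
Here |Q| = 9
Therefore the proof uses p = 9

9


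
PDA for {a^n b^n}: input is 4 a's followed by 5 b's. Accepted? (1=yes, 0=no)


Language requires equal numbers of a's and b's
PDA pushes for each 'a', pops for each 'b'
Number of a's = 4
Number of b's = 5
4 != 5 -> Reject

0


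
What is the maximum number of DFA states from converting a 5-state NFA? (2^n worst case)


NFA has 5 states
Subset construction: each DFA state = subset of NFA states
Maximum subsets = 2^5
2^5 = 32

32


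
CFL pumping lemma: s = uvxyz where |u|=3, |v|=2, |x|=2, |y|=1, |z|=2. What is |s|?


|s| = |u| + |v| + |x| + |y| + |z|
= 3 + 2 + 2 + 1 + 2
= 5 + 2 + 3
= 7 + 3
= 10

10


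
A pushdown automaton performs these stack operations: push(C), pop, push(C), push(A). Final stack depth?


Tracing stack operations:
  push(C) -> stack = [C], depth=1
  pop -> removed C, stack = [], depth=0
  push(C) -> stack = [C], depth=1
  push(A) -> stack = [C,A], depth=2
Final depth = 2

2


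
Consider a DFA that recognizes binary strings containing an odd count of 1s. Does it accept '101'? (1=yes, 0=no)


DFA has 2 states: q_even (start, accept=no) and q_odd
Processing string '101' character by character:
  Position 0: read '1', 1-count=1 -> q_odd
  Position 1: read '0', 1-count=1 -> q_odd (no change)
  Position 2: read '1', 1-count=2 -> q_even
Final state: q_even, total 1s = 2 (even); the DFA requires an odd count -> reject

0


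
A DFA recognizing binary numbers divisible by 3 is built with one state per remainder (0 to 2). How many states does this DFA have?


Divisibility by 3 is tracked via the remainder mod 3: 0, 1, ..., 2
The construction assigns one state to each remainder
Number of remainders = 3

3


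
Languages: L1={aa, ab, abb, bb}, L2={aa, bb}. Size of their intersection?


L1 = {aa, ab, abb, bb}
L2 = {aa, bb}
Checking each string in L1 against L2:
  'aa': in L2? Yes
  'ab': in L2? No
  'abb': in L2? No
  'bb': in L2? Yes
Intersection = {aa, bb}
|L1 ∩ L2| = 2

2


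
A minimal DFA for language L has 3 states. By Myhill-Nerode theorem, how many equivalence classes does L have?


Myhill-Nerode theorem:
Number of equivalence classes = number of states in minimal DFA
Minimal DFA states = 3
Therefore equivalence classes = 3

3


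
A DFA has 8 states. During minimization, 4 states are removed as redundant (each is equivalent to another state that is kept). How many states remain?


Original DFA: 8 states
Redundant states removed: 4
Minimized states = original - removed
= 8 - 4
= 4

4


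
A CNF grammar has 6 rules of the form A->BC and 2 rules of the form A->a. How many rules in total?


CNF allows two rule forms:
  A -> BC (binary): 6 rules
  A -> a (terminal): 2 rules
Total = 6 + 2 = 8

8


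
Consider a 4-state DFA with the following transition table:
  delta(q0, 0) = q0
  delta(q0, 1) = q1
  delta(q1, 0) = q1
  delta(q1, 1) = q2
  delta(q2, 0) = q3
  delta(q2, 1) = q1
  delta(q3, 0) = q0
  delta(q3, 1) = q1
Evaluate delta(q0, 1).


Looking up transition function:
delta(q0, 1) in the table
Row: q0, Column: 1
Result: q1

q1


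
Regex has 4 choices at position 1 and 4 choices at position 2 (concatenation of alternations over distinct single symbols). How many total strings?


First group: 4 alternatives
Second group: 4 alternatives
Concatenation: each choice from group 1 pairs with each from group 2
Total = 4 x 4 = 16

16


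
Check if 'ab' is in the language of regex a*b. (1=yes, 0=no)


Pattern: a*b
String: 'ab'
Pattern requires: zero or more 'a's followed by exactly one 'b'
Found 1 leading 'a's
Remaining: 'b'
Remaining is exactly 'b' -> match
Result: 1

1


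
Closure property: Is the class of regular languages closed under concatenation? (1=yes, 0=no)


Regular languages are closed under all standard operations:
- Union: Yes (product construction)
- Intersection: Yes (product construction)
- Complement: Yes (swap accept/reject)
- Concatenation: Yes (NFA construction)
Operation: concatenation -> Closed

1


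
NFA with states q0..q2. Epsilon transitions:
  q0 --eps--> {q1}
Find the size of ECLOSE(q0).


Starting from q0
Initialize closure = {q0}
Follow epsilon from q0 -> add q1
Final closure: {q0, q1}
Size = 2

2


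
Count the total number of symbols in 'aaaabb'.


String: 'aaaabb'
Counting characters:
  'a' appears 4 time(s)
  'b' appears 2 time(s)
Total length = 4 + 2 = 6

6


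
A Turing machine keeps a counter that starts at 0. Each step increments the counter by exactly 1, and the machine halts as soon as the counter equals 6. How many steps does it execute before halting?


Counter starts at 0. Counting sequence:
  Step 1: counter = 1
  Step 2: counter = 2
  Step 3: counter = 3
  Step 4: counter = 4
  Step 5: counter = 5
  Step 6: counter = 6
Counter reached 6 -> halt
Total steps = 6

6


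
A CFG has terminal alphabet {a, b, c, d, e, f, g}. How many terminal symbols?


Terminal symbols: a, b, c, d, e, f, g
Counting each: a (#1), b (#2), c (#3), d (#4), e (#5), f (#6), g (#7)
Total = 7

7


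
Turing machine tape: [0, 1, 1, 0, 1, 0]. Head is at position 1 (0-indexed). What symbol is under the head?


Tape: [0, 1, 1, 0, 1, 0]
Positions: 0 1 2 3 4 5
Values:    0 1 1 0 1 0
Head at position 1
tape[1] = 1

1


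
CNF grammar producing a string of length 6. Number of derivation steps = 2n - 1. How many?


Chomsky Normal Form derivation:
String length n = 6
Each step either:
  - Splits a nonterminal into two (n-1 such steps)
  - Converts a nonterminal to terminal (n such steps)
Total = (n-1) + n = 2n - 1
= 2(6) - 1
= 12 - 1
= 11

11


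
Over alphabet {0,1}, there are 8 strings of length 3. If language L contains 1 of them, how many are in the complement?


Alphabet: {0,1}
String length: 3
Total strings of length 3 = 2^3 = 8
Strings in L = 1
Complement = total - |L|
= 8 - 1
= 7

7


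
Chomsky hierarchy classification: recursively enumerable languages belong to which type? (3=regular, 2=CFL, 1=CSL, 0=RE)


Chomsky hierarchy levels:
  Type 3: Regular (DFA/NFA/regex)
  Type 2: Context-free (PDA)
  Type 1: Context-sensitive
  Type 0: Recursively enumerable (TM)
'recursively enumerable' corresponds to Type 0

0


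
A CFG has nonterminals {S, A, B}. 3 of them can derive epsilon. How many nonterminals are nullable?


Nonterminals: {S, A, B}
A nonterminal is nullable if it can derive epsilon
Counting nullable nonterminals: 3
Total nullable = 3

3


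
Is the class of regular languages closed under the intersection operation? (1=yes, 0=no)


Regular languages are closed under:
- Union (DFA product construction)
- Intersection (DFA product construction)
- Complement (swap accept/reject states)
- Concatenation (NFA construction)
- Kleene star (NFA construction)
intersection is in this list
Therefore: closed

1


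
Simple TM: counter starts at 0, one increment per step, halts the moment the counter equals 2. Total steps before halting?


Counter starts at 0. Counting sequence:
  Step 1: counter = 1
  Step 2: counter = 2
Counter reached 2 -> halt
Total steps = 2

2


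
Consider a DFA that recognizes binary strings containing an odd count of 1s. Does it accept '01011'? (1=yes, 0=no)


DFA has 2 states: q_even (start, accept=no) and q_odd
Processing string '01011' character by character:
  Position 0: read '0', 1-count=0 -> q_even (no change)
  Position 1: read '1', 1-count=1 -> q_odd
  Position 2: read '0', 1-count=1 -> q_odd (no change)
  Position 3: read '1', 1-count=2 -> q_even
  Position 4: read '1', 1-count=3 -> q_odd
Final state: q_odd, total 1s = 3 (odd); the DFA requires an odd count -> accept

1


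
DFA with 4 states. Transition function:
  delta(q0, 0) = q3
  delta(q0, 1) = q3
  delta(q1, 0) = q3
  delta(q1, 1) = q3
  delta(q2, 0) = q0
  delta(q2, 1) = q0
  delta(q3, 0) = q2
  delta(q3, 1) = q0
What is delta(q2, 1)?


Looking up transition function:
delta(q2, 1) in the table
Row: q2, Column: 1
Result: q0

q0


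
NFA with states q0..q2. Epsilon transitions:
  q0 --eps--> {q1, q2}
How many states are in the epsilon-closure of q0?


Starting from q0
Initialize closure = {q0}
Follow epsilon from q0 -> add q1
Follow epsilon from q0 -> add q2
Final closure: {q0, q1, q2}
Size = 3

3


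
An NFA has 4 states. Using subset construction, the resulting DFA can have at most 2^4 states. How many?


NFA has 4 states
Subset construction: each DFA state = subset of NFA states
Maximum subsets = 2^4
2^4 = 16

16


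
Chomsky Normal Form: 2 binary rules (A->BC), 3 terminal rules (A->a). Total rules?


CNF allows two rule forms:
  A -> BC (binary): 2 rules
  A -> a (terminal): 3 rules
Total = 2 + 3 = 5

5


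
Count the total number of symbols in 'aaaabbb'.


String: 'aaaabbb'
Counting characters:
  'a' appears 4 time(s)
  'b' appears 3 time(s)
Total length = 4 + 3 = 7

7


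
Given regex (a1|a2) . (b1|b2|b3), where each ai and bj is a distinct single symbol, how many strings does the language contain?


First group: 2 alternatives
Second group: 3 alternatives
Concatenation: each choice from group 1 pairs with each from group 2
Total = 2 x 3 = 6

6


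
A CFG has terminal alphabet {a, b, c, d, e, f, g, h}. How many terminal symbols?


Terminal symbols: a, b, c, d, e, f, g, h
Counting each: a (#1), b (#2), c (#3), d (#4), e (#5), f (#6), g (#7), h (#8)
Total = 8

8


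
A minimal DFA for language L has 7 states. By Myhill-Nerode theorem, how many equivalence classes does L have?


Myhill-Nerode theorem:
Number of equivalence classes = number of states in minimal DFA
Minimal DFA states = 7
Therefore equivalence classes = 7

7


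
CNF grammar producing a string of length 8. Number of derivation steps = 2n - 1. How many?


Chomsky Normal Form derivation:
String length n = 8
Each step either:
  - Splits a nonterminal into two (n-1 such steps)
  - Converts a nonterminal to terminal (n such steps)
Total = (n-1) + n = 2n - 1
= 2(8) - 1
= 16 - 1
= 15

15


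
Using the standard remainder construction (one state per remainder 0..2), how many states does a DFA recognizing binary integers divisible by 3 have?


Divisibility by 3 is tracked via the remainder mod 3: 0, 1, ..., 2
The construction assigns one state to each remainder
Number of remainders = 3

3


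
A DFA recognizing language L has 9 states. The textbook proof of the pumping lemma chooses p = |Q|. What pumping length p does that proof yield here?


Pumping lemma for regular languages (standard proof):
Take p = |Q|, the number of DFA states.
Any string of length >= |Q| passes through |Q|+1 states while reading its first |Q| symbols,
so by pigeonhole some state repeats, giving the loop that can be pumped.
Here |Q| = 9
Therefore the proof uses p = 9

9


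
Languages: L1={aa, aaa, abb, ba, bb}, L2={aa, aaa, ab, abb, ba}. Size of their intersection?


L1 = {aa, aaa, abb, ba, bb}
L2 = {aa, aaa, ab, abb, ba}
Checking each string in L1 against L2:
  'aa': in L2? Yes
  'aaa': in L2? Yes
  'abb': in L2? Yes
  'ba': in L2? Yes
  'bb': in L2? No
Intersection = {aa, aaa, abb, ba}
|L1 ∩ L2| = 4

4


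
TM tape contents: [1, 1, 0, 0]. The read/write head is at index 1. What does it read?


Tape: [1, 1, 0, 0]
Positions: 0 1 2 3
Values:    1 1 0 0
Head at position 1
tape[1] = 1

1


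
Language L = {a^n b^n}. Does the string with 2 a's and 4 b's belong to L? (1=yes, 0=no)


Language requires equal numbers of a's and b's
PDA pushes for each 'a', pops for each 'b'
Number of a's = 2
Number of b's = 4
2 != 4 -> Reject

0


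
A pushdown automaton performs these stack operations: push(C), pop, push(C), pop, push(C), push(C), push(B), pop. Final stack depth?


Tracing stack operations:
  push(C) -> stack = [C], depth=1
  pop -> removed C, stack = [], depth=0
  push(C) -> stack = [C], depth=1
  pop -> removed C, stack = [], depth=0
  push(C) -> stack = [C], depth=1
  push(C) -> stack = [C,C], depth=2
  push(B) -> stack = [C,C,B], depth=3
  pop -> removed B, stack = [C,C], depth=2
Final depth = 2

2


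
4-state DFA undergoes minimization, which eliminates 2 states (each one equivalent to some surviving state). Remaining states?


Original DFA: 4 states
Redundant states removed: 2
Minimized states = original - removed
= 4 - 2
= 2

2


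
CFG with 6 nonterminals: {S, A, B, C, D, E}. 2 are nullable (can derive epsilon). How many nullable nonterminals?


Nonterminals: {S, A, B, C, D, E}
A nonterminal is nullable if it can derive epsilon
Counting nullable nonterminals: 2
Total nullable = 2

2


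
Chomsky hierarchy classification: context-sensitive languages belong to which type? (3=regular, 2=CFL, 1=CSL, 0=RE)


Chomsky hierarchy levels:
  Type 3: Regular (DFA/NFA/regex)
  Type 2: Context-free (PDA)
  Type 1: Context-sensitive
  Type 0: Recursively enumerable (TM)
'context-sensitive' corresponds to Type 1

1


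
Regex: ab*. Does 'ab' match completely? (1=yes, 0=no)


Pattern: ab*
String: 'ab'
Pattern requires: exactly one 'a' followed by zero or more 'b's
First char is 'a' -> OK
Rest 'b': all b's? Yes
Result: 1

1


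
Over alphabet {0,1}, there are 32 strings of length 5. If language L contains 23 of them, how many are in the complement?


Alphabet: {0,1}
String length: 5
Total strings of length 5 = 2^5 = 32
Strings in L = 23
Complement = total - |L|
= 32 - 23
= 9

9


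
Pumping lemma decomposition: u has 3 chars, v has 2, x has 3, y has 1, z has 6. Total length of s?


|s| = |u| + |v| + |x| + |y| + |z|
= 3 + 2 + 3 + 1 + 6
= 5 + 3 + 7
= 8 + 7
= 15

15


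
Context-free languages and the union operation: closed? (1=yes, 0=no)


CFL closure properties:
  Closed under: union, concatenation, Kleene star
  NOT closed under: intersection, complement
Operation 'union' is in closed list -> Yes (closed)

1


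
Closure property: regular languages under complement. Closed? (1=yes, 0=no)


Regular languages are closed under:
- Union (DFA product construction)
- Intersection (DFA product construction)
- Complement (swap accept/reject states)
- Concatenation (NFA construction)
- Kleene star (NFA construction)
complement is in this list
Therefore: closed

1


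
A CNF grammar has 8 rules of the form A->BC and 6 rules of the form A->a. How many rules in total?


CNF allows two rule forms:
  A -> BC (binary): 8 rules
  A -> a (terminal): 6 rules
Total = 8 + 6 = 14

14


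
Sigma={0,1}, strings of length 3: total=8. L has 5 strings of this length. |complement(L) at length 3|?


Alphabet: {0,1}
String length: 3
Total strings of length 3 = 2^3 = 8
Strings in L = 5
Complement = total - |L|
= 8 - 5
= 3

3


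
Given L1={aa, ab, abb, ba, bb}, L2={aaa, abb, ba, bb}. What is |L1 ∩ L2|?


L1 = {aa, ab, abb, ba, bb}
L2 = {aaa, abb, ba, bb}
Checking each string in L1 against L2:
  'aa': in L2? No
  'ab': in L2? No
  'abb': in L2? Yes
  'ba': in L2? Yes
  'bb': in L2? Yes
Intersection = {abb, ba, bb}
|L1 ∩ L2| = 3

3


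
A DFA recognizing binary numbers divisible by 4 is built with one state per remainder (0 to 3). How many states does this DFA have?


Divisibility by 4 is tracked via the remainder mod 4: 0, 1, ..., 3
The construction assigns one state to each remainder
Number of remainders = 4

4


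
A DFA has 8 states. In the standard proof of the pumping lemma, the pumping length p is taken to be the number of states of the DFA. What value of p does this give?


Pumping lemma for regular languages (standard proof):
Take p = |Q|, the number of DFA states.
Any string of length >= |Q| passes through |Q|+1 states while reading its first |Q| symbols,
so by pigeonhole some state repeats, giving the loop that can be pumped.
Here |Q| = 8
Therefore the proof uses p = 8

8


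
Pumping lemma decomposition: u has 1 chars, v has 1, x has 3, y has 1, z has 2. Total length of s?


|s| = |u| + |v| + |x| + |y| + |z|
= 1 + 1 + 3 + 1 + 2
= 2 + 3 + 3
= 5 + 3
= 8

8


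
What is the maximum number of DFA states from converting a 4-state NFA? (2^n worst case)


NFA has 4 states
Subset construction: each DFA state = subset of NFA states
Maximum subsets = 2^4
2^4 = 16

16


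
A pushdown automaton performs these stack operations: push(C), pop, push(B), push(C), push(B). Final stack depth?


Tracing stack operations:
  push(C) -> stack = [C], depth=1
  pop -> removed C, stack = [], depth=0
  push(B) -> stack = [B], depth=1
  push(C) -> stack = [B,C], depth=2
  push(B) -> stack = [B,C,B], depth=3
Final depth = 3

3


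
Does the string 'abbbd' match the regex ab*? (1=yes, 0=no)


Pattern: ab*
String: 'abbbd'
Pattern requires: exactly one 'a' followed by zero or more 'b's
First char is 'a' -> OK
Rest 'bbbd': all b's? No
Result: 0

0


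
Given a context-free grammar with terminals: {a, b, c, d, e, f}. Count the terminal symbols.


Terminal symbols: a, b, c, d, e, f
Counting each: a (#1), b (#2), c (#3), d (#4), e (#5), f (#6)
Total = 6

6


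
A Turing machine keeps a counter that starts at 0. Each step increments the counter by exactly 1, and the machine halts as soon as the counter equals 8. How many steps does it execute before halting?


Counter starts at 0. Counting sequence:
  Step 1: counter = 1
  Step 2: counter = 2
  Step 3: counter = 3
  Step 4: counter = 4
  Step 5: counter = 5
  Step 6: counter = 6
  Step 7: counter = 7
  Step 8: counter = 8
Counter reached 8 -> halt
Total steps = 8

8


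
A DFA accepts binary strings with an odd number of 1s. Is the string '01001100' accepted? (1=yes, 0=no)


DFA has 2 states: q_even (start, accept=no) and q_odd
Processing string '01001100' character by character:
  Position 0: read '0', 1-count=0 -> q_even (no change)
  Position 1: read '1', 1-count=1 -> q_odd
  Position 2: read '0', 1-count=1 -> q_odd (no change)
  Position 3: read '0', 1-count=1 -> q_odd (no change)
  Position 4: read '1', 1-count=2 -> q_even
  Position 5: read '1', 1-count=3 -> q_odd
  Position 6: read '0', 1-count=3 -> q_odd (no change)
  Position 7: read '0', 1-count=3 -> q_odd (no change)
Final state: q_odd, total 1s = 3 (odd); the DFA requires an odd count -> accept

1


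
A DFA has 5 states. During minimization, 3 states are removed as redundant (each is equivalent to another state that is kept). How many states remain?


Original DFA: 5 states
Redundant states removed: 3
Minimized states = original - removed
= 5 - 3
= 2

2


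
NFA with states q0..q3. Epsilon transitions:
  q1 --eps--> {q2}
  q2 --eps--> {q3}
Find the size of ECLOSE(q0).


Starting from q0
Initialize closure = {q0}
q0 has no outgoing epsilon transitions -> nothing to add
Final closure: {q0}
Size = 1

1


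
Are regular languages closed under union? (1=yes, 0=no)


Regular languages are closed under all standard operations:
- Union: Yes (product construction)
- Intersection: Yes (product construction)
- Complement: Yes (swap accept/reject)
- Concatenation: Yes (NFA construction)
Operation: union -> Closed

1


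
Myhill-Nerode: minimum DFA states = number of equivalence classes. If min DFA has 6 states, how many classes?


Myhill-Nerode theorem:
Number of equivalence classes = number of states in minimal DFA
Minimal DFA states = 6
Therefore equivalence classes = 6

6


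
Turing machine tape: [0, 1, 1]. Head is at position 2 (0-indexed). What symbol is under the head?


Tape: [0, 1, 1]
Positions: 0 1 2
Values:    0 1 1
Head at position 2
tape[2] = 1

1


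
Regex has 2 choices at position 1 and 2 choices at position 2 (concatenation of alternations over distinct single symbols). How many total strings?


First group: 2 alternatives
Second group: 2 alternatives
Concatenation: each choice from group 1 pairs with each from group 2
Total = 2 x 2 = 4

4


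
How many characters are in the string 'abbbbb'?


String: 'abbbbb'
Counting characters:
  'a' appears 1 time(s)
  'b' appears 5 time(s)
Total length = 1 + 5 = 6

6


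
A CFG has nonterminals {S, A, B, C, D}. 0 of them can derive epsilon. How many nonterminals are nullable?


Nonterminals: {S, A, B, C, D}
A nonterminal is nullable if it can derive epsilon
Counting nullable nonterminals: 0
Total nullable = 0

0


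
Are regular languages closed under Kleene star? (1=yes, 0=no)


Regular languages are closed under:
- Union (DFA product construction)
- Intersection (DFA product construction)
- Complement (swap accept/reject states)
- Concatenation (NFA construction)
- Kleene star (NFA construction)
Kleene star is in this list
Therefore: closed

1


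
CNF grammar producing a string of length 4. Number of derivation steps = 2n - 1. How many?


Chomsky Normal Form derivation:
String length n = 4
Each step either:
  - Splits a nonterminal into two (n-1 such steps)
  - Converts a nonterminal to terminal (n such steps)
Total = (n-1) + n = 2n - 1
= 2(4) - 1
= 8 - 1
= 7

7


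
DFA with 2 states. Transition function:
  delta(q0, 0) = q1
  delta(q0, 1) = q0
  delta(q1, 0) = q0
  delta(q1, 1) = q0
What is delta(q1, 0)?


Looking up transition function:
delta(q1, 0) in the table
Row: q1, Column: 0
Result: q0

q0


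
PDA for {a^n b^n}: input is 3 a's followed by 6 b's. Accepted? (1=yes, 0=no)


Language requires equal numbers of a's and b's
PDA pushes for each 'a', pops for each 'b'
Number of a's = 3
Number of b's = 6
3 != 6 -> Reject

0


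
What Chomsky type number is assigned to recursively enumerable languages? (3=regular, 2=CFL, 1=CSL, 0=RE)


Chomsky hierarchy levels:
  Type 3: Regular (DFA/NFA/regex)
  Type 2: Context-free (PDA)
  Type 1: Context-sensitive
  Type 0: Recursively enumerable (TM)
'recursively enumerable' corresponds to Type 0

0


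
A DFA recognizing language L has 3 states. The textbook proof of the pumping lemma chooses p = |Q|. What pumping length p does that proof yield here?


Pumping lemma for regular languages (standard proof):
Take p = |Q|, the number of DFA states.
Any string of length >= |Q| passes through |Q|+1 states while reading its first |Q| symbols,
so by pigeonhole some state repeats, giving the loop that can be pumped.
Here |Q| = 3
Therefore the proof uses p = 3

3


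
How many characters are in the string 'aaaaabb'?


String: 'aaaaabb'
Counting characters:
  'a' appears 5 time(s)
  'b' appears 2 time(s)
Total length = 5 + 2 = 7

7


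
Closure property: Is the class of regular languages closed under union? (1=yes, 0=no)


Regular languages are closed under all standard operations:
- Union: Yes (product construction)
- Intersection: Yes (product construction)
- Complement: Yes (swap accept/reject)
- Concatenation: Yes (NFA construction)
Operation: union -> Closed

1


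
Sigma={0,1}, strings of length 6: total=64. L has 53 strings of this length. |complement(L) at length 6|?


Alphabet: {0,1}
String length: 6
Total strings of length 6 = 2^6 = 64
Strings in L = 53
Complement = total - |L|
= 64 - 53
= 11

11


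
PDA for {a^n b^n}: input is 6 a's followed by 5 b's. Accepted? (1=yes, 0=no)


Language requires equal numbers of a's and b's
PDA pushes for each 'a', pops for each 'b'
Number of a's = 6
Number of b's = 5
6 != 5 -> Reject

0


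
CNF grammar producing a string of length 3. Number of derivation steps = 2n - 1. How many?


Chomsky Normal Form derivation:
String length n = 3
Each step either:
  - Splits a nonterminal into two (n-1 such steps)
  - Converts a nonterminal to terminal (n such steps)
Total = (n-1) + n = 2n - 1
= 2(3) - 1
= 6 - 1
= 5

5


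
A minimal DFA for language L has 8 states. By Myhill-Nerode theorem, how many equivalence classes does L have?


Myhill-Nerode theorem:
Number of equivalence classes = number of states in minimal DFA
Minimal DFA states = 8
Therefore equivalence classes = 8

8


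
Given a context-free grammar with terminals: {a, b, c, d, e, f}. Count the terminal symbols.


Terminal symbols: a, b, c, d, e, f
Counting each: a (#1), b (#2), c (#3), d (#4), e (#5), f (#6)
Total = 6

6


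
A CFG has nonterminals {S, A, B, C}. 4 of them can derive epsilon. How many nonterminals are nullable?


Nonterminals: {S, A, B, C}
A nonterminal is nullable if it can derive epsilon
Counting nullable nonterminals: 4
Total nullable = 4

4


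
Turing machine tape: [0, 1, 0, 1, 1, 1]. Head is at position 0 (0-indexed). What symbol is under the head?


Tape: [0, 1, 0, 1, 1, 1]
Positions: 0 1 2 3 4 5
Values:    0 1 0 1 1 1
Head at position 0
tape[0] = 0

0


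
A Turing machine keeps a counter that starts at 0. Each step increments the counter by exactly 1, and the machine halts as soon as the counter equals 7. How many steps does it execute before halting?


Counter starts at 0. Counting sequence:
  Step 1: counter = 1
  Step 2: counter = 2
  Step 3: counter = 3
  Step 4: counter = 4
  Step 5: counter = 5
  Step 6: counter = 6
  Step 7: counter = 7
Counter reached 7 -> halt
Total steps = 7

7


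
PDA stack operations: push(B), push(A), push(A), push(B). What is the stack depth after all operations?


Tracing stack operations:
  push(B) -> stack = [B], depth=1
  push(A) -> stack = [B,A], depth=2
  push(A) -> stack = [B,A,A], depth=3
  push(B) -> stack = [B,A,A,B], depth=4
Final depth = 4

4


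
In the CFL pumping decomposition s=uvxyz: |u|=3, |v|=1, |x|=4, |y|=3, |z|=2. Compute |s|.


|s| = |u| + |v| + |x| + |y| + |z|
= 3 + 1 + 4 + 3 + 2
= 4 + 4 + 5
= 8 + 5
= 13

13


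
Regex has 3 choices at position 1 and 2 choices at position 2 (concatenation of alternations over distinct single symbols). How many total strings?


First group: 3 alternatives
Second group: 2 alternatives
Concatenation: each choice from group 1 pairs with each from group 2
Total = 3 x 2 = 6

6


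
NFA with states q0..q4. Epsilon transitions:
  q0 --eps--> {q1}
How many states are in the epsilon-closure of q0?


Starting from q0
Initialize closure = {q0}
Follow epsilon from q0 -> add q1
Final closure: {q0, q1}
Size = 2

2


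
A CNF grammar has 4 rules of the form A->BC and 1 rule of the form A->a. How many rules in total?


CNF allows two rule forms:
  A -> BC (binary): 4 rules
  A -> a (terminal): 1 rule
Total = 4 + 1 = 5

5


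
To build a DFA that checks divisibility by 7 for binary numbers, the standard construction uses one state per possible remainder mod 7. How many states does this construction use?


Divisibility by 7 is tracked via the remainder mod 7: 0, 1, ..., 6
The construction assigns one state to each remainder
Number of remainders = 7

7


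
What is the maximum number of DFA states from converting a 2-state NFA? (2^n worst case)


NFA has 2 states
Subset construction: each DFA state = subset of NFA states
Maximum subsets = 2^2
2^2 = 4

4


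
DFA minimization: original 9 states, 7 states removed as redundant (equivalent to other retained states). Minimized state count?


Original DFA: 9 states
Redundant states removed: 7
Minimized states = original - removed
= 9 - 7
= 2

2


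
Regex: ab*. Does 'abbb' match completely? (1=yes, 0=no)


Pattern: ab*
String: 'abbb'
Pattern requires: exactly one 'a' followed by zero or more 'b's
First char is 'a' -> OK
Rest 'bbb': all b's? Yes
Result: 1

1


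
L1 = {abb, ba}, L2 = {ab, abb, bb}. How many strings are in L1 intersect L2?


L1 = {abb, ba}
L2 = {ab, abb, bb}
Checking each string in L1 against L2:
  'abb': in L2? Yes
  'ba': in L2? No
Intersection = {abb}
|L1 ∩ L2| = 1

1


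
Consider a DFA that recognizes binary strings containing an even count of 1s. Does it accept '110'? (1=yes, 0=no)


DFA has 2 states: q_even (start, accept=yes) and q_odd
Processing string '110' character by character:
  Position 0: read '1', 1-count=1 -> q_odd
  Position 1: read '1', 1-count=2 -> q_even
  Position 2: read '0', 1-count=2 -> q_even (no change)
Final state: q_even, total 1s = 2 (even); the DFA requires an even count -> accept

1


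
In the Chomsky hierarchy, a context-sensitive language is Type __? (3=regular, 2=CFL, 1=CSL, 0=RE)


Chomsky hierarchy levels:
  Type 3: Regular (DFA/NFA/regex)
  Type 2: Context-free (PDA)
  Type 1: Context-sensitive
  Type 0: Recursively enumerable (TM)
'context-sensitive' corresponds to Type 1

1


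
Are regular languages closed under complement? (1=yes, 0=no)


Regular languages are closed under:
- Union (DFA product construction)
- Intersection (DFA product construction)
- Complement (swap accept/reject states)
- Concatenation (NFA construction)
- Kleene star (NFA construction)
complement is in this list
Therefore: closed

1


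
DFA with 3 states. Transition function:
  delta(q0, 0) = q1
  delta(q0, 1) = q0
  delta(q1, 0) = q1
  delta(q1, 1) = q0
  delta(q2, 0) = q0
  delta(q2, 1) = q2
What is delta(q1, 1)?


Looking up transition function:
delta(q1, 1) in the table
Row: q1, Column: 1
Result: q0

q0


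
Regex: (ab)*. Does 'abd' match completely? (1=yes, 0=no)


Pattern: (ab)*
String: 'abd'
Pattern requires: zero or more repetitions of 'ab'
Length 3 is odd -> cannot be (ab)* -> no match
Result: 0

0


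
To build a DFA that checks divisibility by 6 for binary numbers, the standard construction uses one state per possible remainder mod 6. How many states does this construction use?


Divisibility by 6 is tracked via the remainder mod 6: 0, 1, ..., 5
The construction assigns one state to each remainder
Number of remainders = 6

6


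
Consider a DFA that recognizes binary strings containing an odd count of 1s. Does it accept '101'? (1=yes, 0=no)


DFA has 2 states: q_even (start, accept=no) and q_odd
Processing string '101' character by character:
  Position 0: read '1', 1-count=1 -> q_odd
  Position 1: read '0', 1-count=1 -> q_odd (no change)
  Position 2: read '1', 1-count=2 -> q_even
Final state: q_even, total 1s = 2 (even); the DFA requires an odd count -> reject

0


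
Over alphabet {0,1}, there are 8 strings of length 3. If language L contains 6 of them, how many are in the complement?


Alphabet: {0,1}
String length: 3
Total strings of length 3 = 2^3 = 8
Strings in L = 6
Complement = total - |L|
= 8 - 6
= 2

2


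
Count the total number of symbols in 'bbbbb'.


String: 'bbbbb'
Counting characters:
  'b' appears 5 time(s)
Total length = 0 + 5 = 5

5


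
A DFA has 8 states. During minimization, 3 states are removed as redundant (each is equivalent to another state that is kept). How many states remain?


Original DFA: 8 states
Redundant states removed: 3
Minimized states = original - removed
= 8 - 3
= 5

5


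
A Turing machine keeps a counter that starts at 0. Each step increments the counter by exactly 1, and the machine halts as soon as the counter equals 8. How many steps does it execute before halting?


Counter starts at 0. Counting sequence:
  Step 1: counter = 1
  Step 2: counter = 2
  Step 3: counter = 3
  Step 4: counter = 4
  Step 5: counter = 5
  Step 6: counter = 6
  Step 7: counter = 7
  Step 8: counter = 8
Counter reached 8 -> halt
Total steps = 8

8


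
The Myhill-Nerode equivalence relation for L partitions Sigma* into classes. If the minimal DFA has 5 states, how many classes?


Myhill-Nerode theorem:
Number of equivalence classes = number of states in minimal DFA
Minimal DFA states = 5
Therefore equivalence classes = 5

5


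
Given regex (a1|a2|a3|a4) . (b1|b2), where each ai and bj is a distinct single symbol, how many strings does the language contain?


First group: 4 alternatives
Second group: 2 alternatives
Concatenation: each choice from group 1 pairs with each from group 2
Total = 4 x 2 = 8

8


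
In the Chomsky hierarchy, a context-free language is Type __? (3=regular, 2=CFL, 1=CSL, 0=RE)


Chomsky hierarchy levels:
  Type 3: Regular (DFA/NFA/regex)
  Type 2: Context-free (PDA)
  Type 1: Context-sensitive
  Type 0: Recursively enumerable (TM)
'context-free' corresponds to Type 2

2


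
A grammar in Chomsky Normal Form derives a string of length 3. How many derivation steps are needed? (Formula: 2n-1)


Chomsky Normal Form derivation:
String length n = 3
Each step either:
  - Splits a nonterminal into two (n-1 such steps)
  - Converts a nonterminal to terminal (n such steps)
Total = (n-1) + n = 2n - 1
= 2(3) - 1
= 6 - 1
= 5

5


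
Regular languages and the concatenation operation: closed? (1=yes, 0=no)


Regular languages are closed under all standard operations:
- Union: Yes (product construction)
- Intersection: Yes (product construction)
- Complement: Yes (swap accept/reject)
- Concatenation: Yes (NFA construction)
Operation: concatenation -> Closed

1


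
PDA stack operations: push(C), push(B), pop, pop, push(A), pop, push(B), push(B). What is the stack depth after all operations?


Tracing stack operations:
  push(C) -> stack = [C], depth=1
  push(B) -> stack = [C,B], depth=2
  pop -> removed B, stack = [C], depth=1
  pop -> removed C, stack = [], depth=0
  push(A) -> stack = [A], depth=1
  pop -> removed A, stack = [], depth=0
  push(B) -> stack = [B], depth=1
  push(B) -> stack = [B,B], depth=2
Final depth = 2

2


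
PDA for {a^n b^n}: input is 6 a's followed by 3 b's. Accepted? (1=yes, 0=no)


Language requires equal numbers of a's and b's
PDA pushes for each 'a', pops for each 'b'
Number of a's = 6
Number of b's = 3
6 != 3 -> Reject

0


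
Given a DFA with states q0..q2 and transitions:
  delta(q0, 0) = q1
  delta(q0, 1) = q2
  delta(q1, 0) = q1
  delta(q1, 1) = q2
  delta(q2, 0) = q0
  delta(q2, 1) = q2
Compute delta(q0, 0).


Looking up transition function:
delta(q0, 0) in the table
Row: q0, Column: 0
Result: q1

q1


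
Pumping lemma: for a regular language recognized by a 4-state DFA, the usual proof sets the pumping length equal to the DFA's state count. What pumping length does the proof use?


Pumping lemma for regular languages (standard proof):
Take p = |Q|, the number of DFA states.
Any string of length >= |Q| passes through |Q|+1 states while reading its first |Q| symbols,
so by pigeonhole some state repeats, giving the loop that can be pumped.
Here |Q| = 4
Therefore the proof uses p = 4

4


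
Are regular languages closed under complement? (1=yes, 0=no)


Regular languages are closed under:
- Union (DFA product construction)
- Intersection (DFA product construction)
- Complement (swap accept/reject states)
- Concatenation (NFA construction)
- Kleene star (NFA construction)
complement is in this list
Therefore: closed

1


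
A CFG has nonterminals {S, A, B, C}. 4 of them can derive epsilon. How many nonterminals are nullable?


Nonterminals: {S, A, B, C}
A nonterminal is nullable if it can derive epsilon
Counting nullable nonterminals: 4
Total nullable = 4

4


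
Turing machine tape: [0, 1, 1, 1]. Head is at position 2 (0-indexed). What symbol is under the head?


Tape: [0, 1, 1, 1]
Positions: 0 1 2 3
Values:    0 1 1 1
Head at position 2
tape[2] = 1

1


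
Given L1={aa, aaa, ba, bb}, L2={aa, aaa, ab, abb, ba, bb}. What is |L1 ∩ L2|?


L1 = {aa, aaa, ba, bb}
L2 = {aa, aaa, ab, abb, ba, bb}
Checking each string in L1 against L2:
  'aa': in L2? Yes
  'aaa': in L2? Yes
  'ba': in L2? Yes
  'bb': in L2? Yes
Intersection = {aa, aaa, ba, bb}
|L1 ∩ L2| = 4

4


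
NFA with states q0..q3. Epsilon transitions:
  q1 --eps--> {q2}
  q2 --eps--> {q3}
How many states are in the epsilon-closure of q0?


Starting from q0
Initialize closure = {q0}
q0 has no outgoing epsilon transitions -> nothing to add
Final closure: {q0}
Size = 1

1


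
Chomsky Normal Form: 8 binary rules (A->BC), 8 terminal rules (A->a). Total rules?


CNF allows two rule forms:
  A -> BC (binary): 8 rules
  A -> a (terminal): 8 rules
Total = 8 + 8 = 16

16


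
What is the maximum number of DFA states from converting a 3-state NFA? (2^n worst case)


NFA has 3 states
Subset construction: each DFA state = subset of NFA states
Maximum subsets = 2^3
2^3 = 8

8


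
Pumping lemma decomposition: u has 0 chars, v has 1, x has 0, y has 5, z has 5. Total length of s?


|s| = |u| + |v| + |x| + |y| + |z|
= 0 + 1 + 0 + 5 + 5
= 1 + 0 + 10
= 1 + 10
= 11

11


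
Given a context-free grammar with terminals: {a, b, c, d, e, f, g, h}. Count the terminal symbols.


Terminal symbols: a, b, c, d, e, f, g, h
Counting each: a (#1), b (#2), c (#3), d (#4), e (#5), f (#6), g (#7), h (#8)
Total = 8

8


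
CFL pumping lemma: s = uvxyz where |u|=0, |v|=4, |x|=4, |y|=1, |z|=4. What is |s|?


|s| = |u| + |v| + |x| + |y| + |z|
= 0 + 4 + 4 + 1 + 4
= 4 + 4 + 5
= 8 + 5
= 13

13


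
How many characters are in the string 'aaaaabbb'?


String: 'aaaaabbb'
Counting characters:
  'a' appears 5 time(s)
  'b' appears 3 time(s)
Total length = 5 + 3 = 8

8


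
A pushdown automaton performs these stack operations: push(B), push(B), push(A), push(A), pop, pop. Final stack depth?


Tracing stack operations:
  push(B) -> stack = [B], depth=1
  push(B) -> stack = [B,B], depth=2
  push(A) -> stack = [B,B,A], depth=3
  push(A) -> stack = [B,B,A,A], depth=4
  pop -> removed A, stack = [B,B,A], depth=3
  pop -> removed A, stack = [B,B], depth=2
Final depth = 2

2


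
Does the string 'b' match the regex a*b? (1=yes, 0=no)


Pattern: a*b
String: 'b'
Pattern requires: zero or more 'a's followed by exactly one 'b'
Found 0 leading 'a's
Remaining: 'b'
Remaining is exactly 'b' -> match
Result: 1

1


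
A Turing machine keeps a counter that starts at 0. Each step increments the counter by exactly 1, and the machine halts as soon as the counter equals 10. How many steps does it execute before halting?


Counter starts at 0. Counting sequence:
  Step 1: counter = 1
  Step 2: counter = 2
  Step 3: counter = 3
  Step 4: counter = 4
  Step 5: counter = 5
  Step 6: counter = 6
  ...
  Step 10: counter = 10
Counter reached 10 -> halt
Total steps = 10

10


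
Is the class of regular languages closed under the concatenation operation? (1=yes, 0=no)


Regular languages are closed under:
- Union (DFA product construction)
- Intersection (DFA product construction)
- Complement (swap accept/reject states)
- Concatenation (NFA construction)
- Kleene star (NFA construction)
concatenation is in this list
Therefore: closed

1


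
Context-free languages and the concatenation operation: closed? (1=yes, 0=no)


CFL closure properties:
  Closed under: union, concatenation, Kleene star
  NOT closed under: intersection, complement
Operation 'concatenation' is in closed list -> Yes (closed)

1


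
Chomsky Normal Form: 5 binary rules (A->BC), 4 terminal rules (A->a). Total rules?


CNF allows two rule forms:
  A -> BC (binary): 5 rules
  A -> a (terminal): 4 rules
Total = 5 + 4 = 9

9


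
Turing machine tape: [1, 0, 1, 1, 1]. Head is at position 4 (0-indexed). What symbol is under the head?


Tape: [1, 0, 1, 1, 1]
Positions: 0 1 2 3 4
Values:    1 0 1 1 1
Head at position 4
tape[4] = 1

1


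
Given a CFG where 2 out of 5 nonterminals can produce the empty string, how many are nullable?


Nonterminals: {S, A, B, C, D}
A nonterminal is nullable if it can derive epsilon
Counting nullable nonterminals: 2
Total nullable = 2

2


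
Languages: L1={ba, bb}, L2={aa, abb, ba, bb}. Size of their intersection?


L1 = {ba, bb}
L2 = {aa, abb, ba, bb}
Checking each string in L1 against L2:
  'ba': in L2? Yes
  'bb': in L2? Yes
Intersection = {ba, bb}
|L1 ∩ L2| = 2

2


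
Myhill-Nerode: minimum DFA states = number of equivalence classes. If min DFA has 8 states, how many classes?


Myhill-Nerode theorem:
Number of equivalence classes = number of states in minimal DFA
Minimal DFA states = 8
Therefore equivalence classes = 8

8
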